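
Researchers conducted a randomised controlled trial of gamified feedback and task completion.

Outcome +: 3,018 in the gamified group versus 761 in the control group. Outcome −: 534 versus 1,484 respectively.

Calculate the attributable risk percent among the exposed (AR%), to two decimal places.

60.10

From the description: a = 3018, b = 534, c = 761, d = 1484.
Risk in exposed = 3018/3552 = 0.84966; risk in unexposed = 761/2245 = 0.33898.
RR = 0.84966/0.33898 = 2.50656
AR% = (RR − 1)/RR × 100 = (2.50656 − 1)/2.50656 × 100 = 60.1047%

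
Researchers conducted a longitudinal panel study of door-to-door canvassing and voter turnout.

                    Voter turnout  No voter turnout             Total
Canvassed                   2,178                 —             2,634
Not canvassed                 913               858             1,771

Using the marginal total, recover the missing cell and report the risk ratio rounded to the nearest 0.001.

The missing cell is in the exposed row: 2634 − 2178 = 456.
So a = 2178, b = 456, c = 913, d = 858.
RR = [a/(a+b)] / [c/(c+d)] = (2178/2634) / (913/1771) = 0.82688/0.51553 = 1.60395

1.604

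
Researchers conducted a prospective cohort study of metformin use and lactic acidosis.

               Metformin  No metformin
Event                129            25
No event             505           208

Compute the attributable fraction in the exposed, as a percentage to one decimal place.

Reading the table with exposure as columns: a = 129 (Metformin, case), b = 505 (Metformin, non-case), c = 25 (No metformin, case), d = 208.
Risk in exposed = 129/634 = 0.20347; risk in unexposed = 25/233 = 0.10730.
RR = 0.20347/0.10730 = 1.89634
AR% = (RR − 1)/RR × 100 = (1.89634 − 1)/1.89634 × 100 = 47.2669%

47.3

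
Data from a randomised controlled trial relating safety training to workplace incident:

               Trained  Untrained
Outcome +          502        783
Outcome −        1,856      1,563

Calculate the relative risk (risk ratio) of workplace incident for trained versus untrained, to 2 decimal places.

0.64

Reading the table with exposure as columns: a = 502 (Trained, case), b = 1856 (Trained, non-case), c = 783 (Untrained, case), d = 1563.
Risk in exposed = 502/2358 = 0.21289; risk in unexposed = 783/2346 = 0.33376.
RR = 0.21289 / 0.33376 = 0.63786
The risk is 36% lower among the exposed than among the unexposed.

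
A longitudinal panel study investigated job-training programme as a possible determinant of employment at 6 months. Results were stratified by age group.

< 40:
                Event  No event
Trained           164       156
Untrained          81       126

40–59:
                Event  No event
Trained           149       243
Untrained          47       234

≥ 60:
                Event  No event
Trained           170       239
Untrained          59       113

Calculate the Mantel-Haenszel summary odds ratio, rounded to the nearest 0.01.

1.90

OR_MH = Σ(aᵢdᵢ/nᵢ) / Σ(bᵢcᵢ/nᵢ), where nᵢ is the stratum total.
Stratum 1 (< 40): n = 527; a·d/n = 164·126/527 = 39.2106; b·c/n = 156·81/527 = 23.9772
Stratum 2 (40–59): n = 673; a·d/n = 149·234/673 = 51.8068; b·c/n = 243·47/673 = 16.9703
Stratum 3 (≥ 60): n = 581; a·d/n = 170·113/581 = 33.0637; b·c/n = 239·59/581 = 24.2702
OR_MH = (39.2106 + 51.8068 + 33.0637) / (23.9772 + 16.9703 + 24.2702) = 124.0811 / 65.2177 = 1.90257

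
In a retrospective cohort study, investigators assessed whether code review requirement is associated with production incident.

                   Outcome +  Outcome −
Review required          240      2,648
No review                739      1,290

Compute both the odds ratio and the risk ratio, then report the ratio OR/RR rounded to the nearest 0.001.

Cells: a = 240, b = 2648, c = 739, d = 1290.
OR = (240·1290)/(2648·739) = 309600/1956872 = 0.15821
Risk in exposed = 240/2888 = 0.08310; risk in unexposed = 739/2029 = 0.36422; RR = 0.22817
OR/RR = 0.15821 / 0.22817 = 0.69340
The outcome is not rare, so the OR lies further from 1 than the RR.

0.693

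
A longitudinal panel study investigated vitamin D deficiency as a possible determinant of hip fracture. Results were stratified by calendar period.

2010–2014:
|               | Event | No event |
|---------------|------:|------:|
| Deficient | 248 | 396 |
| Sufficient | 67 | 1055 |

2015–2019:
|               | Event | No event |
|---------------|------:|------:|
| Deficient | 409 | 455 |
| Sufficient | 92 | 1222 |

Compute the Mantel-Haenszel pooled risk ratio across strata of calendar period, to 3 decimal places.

RR_MH = Σ(aᵢ·n₀ᵢ/nᵢ) / Σ(cᵢ·n₁ᵢ/nᵢ), with n₁ᵢ = aᵢ+bᵢ (exposed), n₀ᵢ = cᵢ+dᵢ (unexposed), nᵢ = n₁ᵢ+n₀ᵢ.
Stratum 1 (2010–2014): n₁ = 644, n₀ = 1122, n = 1766; a·n₀/n = 248·1122/1766 = 157.5629; c·n₁/n = 67·644/1766 = 24.4326
Stratum 2 (2015–2019): n₁ = 864, n₀ = 1314, n = 2178; a·n₀/n = 409·1314/2178 = 246.7521; c·n₁/n = 92·864/2178 = 36.4959
RR_MH = (157.5629 + 246.7521) / (24.4326 + 36.4959) = 404.3149 / 60.9285 = 6.63589

6.636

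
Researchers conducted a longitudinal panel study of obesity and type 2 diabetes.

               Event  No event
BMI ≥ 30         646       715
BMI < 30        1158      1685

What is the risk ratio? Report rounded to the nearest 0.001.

Cells: a = 646, b = 715, c = 1158, d = 1685.
Risk in exposed = 646/1361 = 0.47465; risk in unexposed = 1158/2843 = 0.40732.
RR = 0.47465 / 0.40732 = 1.16531
The risk among the exposed is 1.17 times that among the unexposed.

1.165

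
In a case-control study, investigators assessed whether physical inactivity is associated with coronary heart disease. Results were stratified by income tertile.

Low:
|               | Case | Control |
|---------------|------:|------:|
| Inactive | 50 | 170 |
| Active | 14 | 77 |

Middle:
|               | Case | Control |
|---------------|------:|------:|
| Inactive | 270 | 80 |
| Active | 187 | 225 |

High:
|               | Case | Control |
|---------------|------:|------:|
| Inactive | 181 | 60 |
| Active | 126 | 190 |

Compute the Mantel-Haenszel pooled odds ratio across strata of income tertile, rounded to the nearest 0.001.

OR_MH = Σ(aᵢdᵢ/nᵢ) / Σ(bᵢcᵢ/nᵢ), where nᵢ is the stratum total.
Stratum 1 (Low): n = 311; a·d/n = 50·77/311 = 12.3794; b·c/n = 170·14/311 = 7.6527
Stratum 2 (Middle): n = 762; a·d/n = 270·225/762 = 79.7244; b·c/n = 80·187/762 = 19.6325
Stratum 3 (High): n = 557; a·d/n = 181·190/557 = 61.7415; b·c/n = 60·126/557 = 13.5727
OR_MH = (12.3794 + 79.7244 + 61.7415) / (7.6527 + 19.6325 + 13.5727) = 153.8453 / 40.8580 = 3.76537

3.765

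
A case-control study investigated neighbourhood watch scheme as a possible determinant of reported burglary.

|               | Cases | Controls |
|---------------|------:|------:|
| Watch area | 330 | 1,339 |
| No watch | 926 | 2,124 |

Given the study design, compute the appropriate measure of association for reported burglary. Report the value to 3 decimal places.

Cells: a = 330, b = 1339, c = 926, d = 2124.
This is a case-control study: participants were sampled on outcome status, so risks in the source population cannot be estimated directly — relative risk is not valid here. The odds ratio is the appropriate measure.
OR = (a·d)/(b·c) = (330 × 2124) / (1339 × 926) = 700920 / 1239914 = 0.56530

0.565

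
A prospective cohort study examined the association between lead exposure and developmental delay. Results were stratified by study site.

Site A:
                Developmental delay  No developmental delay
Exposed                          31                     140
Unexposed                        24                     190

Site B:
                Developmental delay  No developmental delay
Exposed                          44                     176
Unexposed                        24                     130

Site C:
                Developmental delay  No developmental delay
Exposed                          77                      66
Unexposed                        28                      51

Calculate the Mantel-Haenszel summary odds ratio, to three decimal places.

1.703

OR_MH = Σ(aᵢdᵢ/nᵢ) / Σ(bᵢcᵢ/nᵢ), where nᵢ is the stratum total.
Stratum 1 (Site A): n = 385; a·d/n = 31·190/385 = 15.2987; b·c/n = 140·24/385 = 8.7273
Stratum 2 (Site B): n = 374; a·d/n = 44·130/374 = 15.2941; b·c/n = 176·24/374 = 11.2941
Stratum 3 (Site C): n = 222; a·d/n = 77·51/222 = 17.6892; b·c/n = 66·28/222 = 8.3243
OR_MH = (15.2987 + 15.2941 + 17.6892) / (8.7273 + 11.2941 + 8.3243) = 48.2820 / 28.3457 = 1.70333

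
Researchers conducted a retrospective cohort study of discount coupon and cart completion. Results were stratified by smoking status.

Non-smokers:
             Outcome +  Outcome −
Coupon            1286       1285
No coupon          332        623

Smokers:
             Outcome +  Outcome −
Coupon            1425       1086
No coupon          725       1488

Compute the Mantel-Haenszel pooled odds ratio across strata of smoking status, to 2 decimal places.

2.35

OR_MH = Σ(aᵢdᵢ/nᵢ) / Σ(bᵢcᵢ/nᵢ), where nᵢ is the stratum total.
Stratum 1 (Non-smokers): n = 3526; a·d/n = 1286·623/3526 = 227.2201; b·c/n = 1285·332/3526 = 120.9926
Stratum 2 (Smokers): n = 4724; a·d/n = 1425·1488/4724 = 448.8569; b·c/n = 1086·725/4724 = 166.6702
OR_MH = (227.2201 + 448.8569) / (120.9926 + 166.6702) = 676.0770 / 287.6628 = 2.35024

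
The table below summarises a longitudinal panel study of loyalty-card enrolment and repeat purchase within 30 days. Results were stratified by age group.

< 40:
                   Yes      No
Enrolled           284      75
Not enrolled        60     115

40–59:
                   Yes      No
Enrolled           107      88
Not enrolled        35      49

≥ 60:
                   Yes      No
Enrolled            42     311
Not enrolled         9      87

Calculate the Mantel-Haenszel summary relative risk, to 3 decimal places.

1.868

RR_MH = Σ(aᵢ·n₀ᵢ/nᵢ) / Σ(cᵢ·n₁ᵢ/nᵢ), with n₁ᵢ = aᵢ+bᵢ (exposed), n₀ᵢ = cᵢ+dᵢ (unexposed), nᵢ = n₁ᵢ+n₀ᵢ.
Stratum 1 (< 40): n₁ = 359, n₀ = 175, n = 534; a·n₀/n = 284·175/534 = 93.0712; c·n₁/n = 60·359/534 = 40.3371
Stratum 2 (40–59): n₁ = 195, n₀ = 84, n = 279; a·n₀/n = 107·84/279 = 32.2151; c·n₁/n = 35·195/279 = 24.4624
Stratum 3 (≥ 60): n₁ = 353, n₀ = 96, n = 449; a·n₀/n = 42·96/449 = 8.9800; c·n₁/n = 9·353/449 = 7.0757
RR_MH = (93.0712 + 32.2151 + 8.9800) / (40.3371 + 24.4624 + 7.0757) = 134.2662 / 71.8752 = 1.86805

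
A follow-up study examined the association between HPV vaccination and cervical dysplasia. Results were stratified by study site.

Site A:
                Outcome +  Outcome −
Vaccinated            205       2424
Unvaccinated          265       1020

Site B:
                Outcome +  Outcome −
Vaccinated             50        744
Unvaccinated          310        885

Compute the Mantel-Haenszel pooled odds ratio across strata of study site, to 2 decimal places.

0.27

OR_MH = Σ(aᵢdᵢ/nᵢ) / Σ(bᵢcᵢ/nᵢ), where nᵢ is the stratum total.
Stratum 1 (Site A): n = 3914; a·d/n = 205·1020/3914 = 53.4236; b·c/n = 2424·265/3914 = 164.1185
Stratum 2 (Site B): n = 1989; a·d/n = 50·885/1989 = 22.2474; b·c/n = 744·310/1989 = 115.9578
OR_MH = (53.4236 + 22.2474) / (164.1185 + 115.9578) = 75.6710 / 280.0763 = 0.27018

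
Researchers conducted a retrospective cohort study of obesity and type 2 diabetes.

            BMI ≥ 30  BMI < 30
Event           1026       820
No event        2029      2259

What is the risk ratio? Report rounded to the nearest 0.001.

1.261

Reading the table with exposure as columns: a = 1026 (BMI ≥ 30, case), b = 2029 (BMI ≥ 30, non-case), c = 820 (BMI < 30, case), d = 2259.
Risk in exposed = 1026/3055 = 0.33584; risk in unexposed = 820/3079 = 0.26632.
RR = 0.33584 / 0.26632 = 1.26105
The risk among the exposed is 1.26 times that among the unexposed.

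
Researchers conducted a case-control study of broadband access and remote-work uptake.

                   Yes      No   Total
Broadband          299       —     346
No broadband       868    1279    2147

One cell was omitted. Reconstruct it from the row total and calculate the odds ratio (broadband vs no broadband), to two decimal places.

The missing cell is in the exposed row: 346 − 299 = 47.
So a = 299, b = 47, c = 868, d = 1279.
OR = (a·d)/(b·c) = (299 × 1279) / (47 × 868) = 382421 / 40796 = 9.37398

9.37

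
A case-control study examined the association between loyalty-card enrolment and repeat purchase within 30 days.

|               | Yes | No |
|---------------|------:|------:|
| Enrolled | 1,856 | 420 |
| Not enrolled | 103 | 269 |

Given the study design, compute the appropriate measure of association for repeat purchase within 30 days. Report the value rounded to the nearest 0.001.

Cells: a = 1856, b = 420, c = 103, d = 269.
This is a case-control study: participants were sampled on outcome status, so risks in the source population cannot be estimated directly — relative risk is not valid here. The odds ratio is the appropriate measure.
OR = (a·d)/(b·c) = (1856 × 269) / (420 × 103) = 499264 / 43260 = 11.54101

11.541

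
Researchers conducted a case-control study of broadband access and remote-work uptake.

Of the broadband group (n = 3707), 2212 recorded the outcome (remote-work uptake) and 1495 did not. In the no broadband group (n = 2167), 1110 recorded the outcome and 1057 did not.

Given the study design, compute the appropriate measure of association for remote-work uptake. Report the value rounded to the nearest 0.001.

From the description: a = 2212, b = 1495, c = 1110, d = 1057.
This is a case-control study: participants were sampled on outcome status, so risks in the source population cannot be estimated directly — relative risk is not valid here. The odds ratio is the appropriate measure.
OR = (a·d)/(b·c) = (2212 × 1057) / (1495 × 1110) = 2338084 / 1659450 = 1.40895

1.409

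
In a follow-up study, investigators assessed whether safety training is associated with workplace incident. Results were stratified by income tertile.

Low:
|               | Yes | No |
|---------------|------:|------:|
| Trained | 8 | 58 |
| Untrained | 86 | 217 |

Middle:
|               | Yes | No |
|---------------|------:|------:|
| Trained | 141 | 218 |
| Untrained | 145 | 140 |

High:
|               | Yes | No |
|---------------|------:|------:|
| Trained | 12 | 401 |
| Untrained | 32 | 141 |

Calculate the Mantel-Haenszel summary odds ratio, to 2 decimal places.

OR_MH = Σ(aᵢdᵢ/nᵢ) / Σ(bᵢcᵢ/nᵢ), where nᵢ is the stratum total.
Stratum 1 (Low): n = 369; a·d/n = 8·217/369 = 4.7046; b·c/n = 58·86/369 = 13.5176
Stratum 2 (Middle): n = 644; a·d/n = 141·140/644 = 30.6522; b·c/n = 218·145/644 = 49.0839
Stratum 3 (High): n = 586; a·d/n = 12·141/586 = 2.8874; b·c/n = 401·32/586 = 21.8976
OR_MH = (4.7046 + 30.6522 + 2.8874) / (13.5176 + 49.0839 + 21.8976) = 38.2442 / 84.4991 = 0.45260

0.45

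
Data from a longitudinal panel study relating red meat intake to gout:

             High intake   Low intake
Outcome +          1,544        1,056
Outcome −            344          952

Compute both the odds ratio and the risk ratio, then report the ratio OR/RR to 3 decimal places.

2.602

Reading the table with exposure as columns: a = 1544 (High intake, case), b = 344 (High intake, non-case), c = 1056 (Low intake, case), d = 952.
OR = (1544·952)/(344·1056) = 1469888/363264 = 4.04634
Risk in exposed = 1544/1888 = 0.81780; risk in unexposed = 1056/2008 = 0.52590; RR = 1.55505
OR/RR = 4.04634 / 1.55505 = 2.60206
The outcome is not rare, so the OR lies further from 1 than the RR.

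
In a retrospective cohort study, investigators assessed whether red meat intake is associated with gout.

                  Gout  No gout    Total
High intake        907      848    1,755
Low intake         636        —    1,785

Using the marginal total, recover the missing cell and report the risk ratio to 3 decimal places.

The missing cell is in the unexposed row: 1785 − 636 = 1149.
So a = 907, b = 848, c = 636, d = 1149.
RR = [a/(a+b)] / [c/(c+d)] = (907/1755) / (636/1785) = 0.51681/0.35630 = 1.45048

1.450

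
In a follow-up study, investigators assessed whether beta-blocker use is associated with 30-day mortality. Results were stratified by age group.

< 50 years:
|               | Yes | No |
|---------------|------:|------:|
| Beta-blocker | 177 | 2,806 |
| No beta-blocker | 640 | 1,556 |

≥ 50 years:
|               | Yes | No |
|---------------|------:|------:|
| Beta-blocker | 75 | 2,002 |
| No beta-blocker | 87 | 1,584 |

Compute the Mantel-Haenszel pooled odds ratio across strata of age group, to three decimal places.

0.216

OR_MH = Σ(aᵢdᵢ/nᵢ) / Σ(bᵢcᵢ/nᵢ), where nᵢ is the stratum total.
Stratum 1 (< 50 years): n = 5179; a·d/n = 177·1556/5179 = 53.1786; b·c/n = 2806·640/5179 = 346.7542
Stratum 2 (≥ 50 years): n = 3748; a·d/n = 75·1584/3748 = 31.6969; b·c/n = 2002·87/3748 = 46.4712
OR_MH = (53.1786 + 31.6969) / (346.7542 + 46.4712) = 84.8755 / 393.2254 = 0.21584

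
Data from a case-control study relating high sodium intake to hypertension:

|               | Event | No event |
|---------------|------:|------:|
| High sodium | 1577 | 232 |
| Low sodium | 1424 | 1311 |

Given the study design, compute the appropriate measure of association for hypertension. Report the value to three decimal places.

6.258

Cells: a = 1577, b = 232, c = 1424, d = 1311.
This is a case-control study: participants were sampled on outcome status, so risks in the source population cannot be estimated directly — relative risk is not valid here. The odds ratio is the appropriate measure.
OR = (a·d)/(b·c) = (1577 × 1311) / (232 × 1424) = 2067447 / 330368 = 6.25801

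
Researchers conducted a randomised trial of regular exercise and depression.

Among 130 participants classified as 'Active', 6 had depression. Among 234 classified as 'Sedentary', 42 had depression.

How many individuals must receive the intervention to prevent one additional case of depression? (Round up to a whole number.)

8

Risk in treated group = 6/130 = 0.04615; risk in control = 42/234 = 0.17949.
Absolute risk reduction = 0.17949 − 0.04615 = 0.13333
NNT = 1 / ARR = 1 / 0.13333 = 7.500 → round up → 8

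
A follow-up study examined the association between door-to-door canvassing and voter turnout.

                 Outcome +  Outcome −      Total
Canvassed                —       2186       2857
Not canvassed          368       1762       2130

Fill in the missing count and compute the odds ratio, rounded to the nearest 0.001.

The missing cell is in the exposed row: 2857 − 2186 = 671.
So a = 671, b = 2186, c = 368, d = 1762.
OR = (a·d)/(b·c) = (671 × 1762) / (2186 × 368) = 1182302 / 804448 = 1.46971

1.470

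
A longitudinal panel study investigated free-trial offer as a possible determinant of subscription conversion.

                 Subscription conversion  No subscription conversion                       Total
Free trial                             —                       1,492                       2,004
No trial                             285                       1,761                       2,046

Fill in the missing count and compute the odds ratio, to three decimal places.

2.120

The missing cell is in the exposed row: 2004 − 1492 = 512.
So a = 512, b = 1492, c = 285, d = 1761.
OR = (a·d)/(b·c) = (512 × 1761) / (1492 × 285) = 901632 / 425220 = 2.12039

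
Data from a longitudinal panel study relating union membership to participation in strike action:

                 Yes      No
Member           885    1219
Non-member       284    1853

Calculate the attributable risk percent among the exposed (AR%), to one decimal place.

Cells: a = 885, b = 1219, c = 284, d = 1853.
Risk in exposed = 885/2104 = 0.42063; risk in unexposed = 284/2137 = 0.13290.
RR = 0.42063/0.13290 = 3.16507
AR% = (RR − 1)/RR × 100 = (3.16507 − 1)/3.16507 × 100 = 68.4052%

68.4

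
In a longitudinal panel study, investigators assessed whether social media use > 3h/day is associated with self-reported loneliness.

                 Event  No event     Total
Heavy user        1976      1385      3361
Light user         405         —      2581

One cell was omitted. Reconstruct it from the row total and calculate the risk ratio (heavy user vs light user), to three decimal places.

The missing cell is in the unexposed row: 2581 − 405 = 2176.
So a = 1976, b = 1385, c = 405, d = 2176.
RR = [a/(a+b)] / [c/(c+d)] = (1976/3361) / (405/2581) = 0.58792/0.15692 = 3.74672

3.747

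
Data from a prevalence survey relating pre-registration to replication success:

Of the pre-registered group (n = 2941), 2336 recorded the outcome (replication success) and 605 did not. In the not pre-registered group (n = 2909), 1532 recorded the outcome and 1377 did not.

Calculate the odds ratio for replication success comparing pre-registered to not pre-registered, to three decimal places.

From the description: a = 2336, b = 605, c = 1532, d = 1377.
OR = (a·d)/(b·c) = (2336 × 1377) / (605 × 1532) = 3216672 / 926860 = 3.47050
The odds of replication success are about 3.47 times as high in the pre-registered group.

3.471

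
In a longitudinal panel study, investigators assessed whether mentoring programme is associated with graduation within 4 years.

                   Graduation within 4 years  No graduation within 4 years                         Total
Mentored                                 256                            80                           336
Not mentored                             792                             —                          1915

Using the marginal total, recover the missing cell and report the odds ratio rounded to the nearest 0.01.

4.54

The missing cell is in the unexposed row: 1915 − 792 = 1123.
So a = 256, b = 80, c = 792, d = 1123.
OR = (a·d)/(b·c) = (256 × 1123) / (80 × 792) = 287488 / 63360 = 4.53737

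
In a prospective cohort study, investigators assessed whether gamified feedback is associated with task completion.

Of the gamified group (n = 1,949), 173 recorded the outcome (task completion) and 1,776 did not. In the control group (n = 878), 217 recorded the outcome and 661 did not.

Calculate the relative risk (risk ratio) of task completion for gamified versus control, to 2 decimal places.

From the description: a = 173, b = 1776, c = 217, d = 661.
Risk in exposed = 173/1949 = 0.08876; risk in unexposed = 217/878 = 0.24715.
RR = 0.08876 / 0.24715 = 0.35914
The risk is 64% lower among the exposed than among the unexposed.

0.36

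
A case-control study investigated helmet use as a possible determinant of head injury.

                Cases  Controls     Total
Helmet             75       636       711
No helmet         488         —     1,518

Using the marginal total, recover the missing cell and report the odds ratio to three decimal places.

0.249

The missing cell is in the unexposed row: 1518 − 488 = 1030.
So a = 75, b = 636, c = 488, d = 1030.
OR = (a·d)/(b·c) = (75 × 1030) / (636 × 488) = 77250 / 310368 = 0.24890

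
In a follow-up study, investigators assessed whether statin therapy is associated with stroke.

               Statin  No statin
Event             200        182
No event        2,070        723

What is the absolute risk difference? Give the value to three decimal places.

Reading the table with exposure as columns: a = 200 (Statin, case), b = 2070 (Statin, non-case), c = 182 (No statin, case), d = 723.
Risk in exposed = 200/2270 = 0.088106; risk in unexposed = 182/905 = 0.201105.
Risk difference = 0.088106 − 0.201105 = -0.112999

-0.113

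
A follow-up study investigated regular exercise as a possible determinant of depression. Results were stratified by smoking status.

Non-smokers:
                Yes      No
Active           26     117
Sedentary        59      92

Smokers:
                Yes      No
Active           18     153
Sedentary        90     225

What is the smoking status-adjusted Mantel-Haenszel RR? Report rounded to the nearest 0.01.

0.41

RR_MH = Σ(aᵢ·n₀ᵢ/nᵢ) / Σ(cᵢ·n₁ᵢ/nᵢ), with n₁ᵢ = aᵢ+bᵢ (exposed), n₀ᵢ = cᵢ+dᵢ (unexposed), nᵢ = n₁ᵢ+n₀ᵢ.
Stratum 1 (Non-smokers): n₁ = 143, n₀ = 151, n = 294; a·n₀/n = 26·151/294 = 13.3537; c·n₁/n = 59·143/294 = 28.6973
Stratum 2 (Smokers): n₁ = 171, n₀ = 315, n = 486; a·n₀/n = 18·315/486 = 11.6667; c·n₁/n = 90·171/486 = 31.6667
RR_MH = (13.3537 + 11.6667) / (28.6973 + 31.6667) = 25.0204 / 60.3639 = 0.41449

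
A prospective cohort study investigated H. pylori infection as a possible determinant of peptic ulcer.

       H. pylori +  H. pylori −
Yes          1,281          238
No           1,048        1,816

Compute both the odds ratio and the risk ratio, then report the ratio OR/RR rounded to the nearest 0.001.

Reading the table with exposure as columns: a = 1281 (H. pylori +, case), b = 1048 (H. pylori +, non-case), c = 238 (H. pylori −, case), d = 1816.
OR = (1281·1816)/(1048·238) = 2326296/249424 = 9.32667
Risk in exposed = 1281/2329 = 0.55002; risk in unexposed = 238/2054 = 0.11587; RR = 4.74682
OR/RR = 9.32667 / 4.74682 = 1.96482
The outcome is not rare, so the OR lies further from 1 than the RR.

1.965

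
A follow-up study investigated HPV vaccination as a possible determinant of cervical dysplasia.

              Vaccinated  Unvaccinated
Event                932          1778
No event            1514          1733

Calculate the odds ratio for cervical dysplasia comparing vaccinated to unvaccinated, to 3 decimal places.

Reading the table with exposure as columns: a = 932 (Vaccinated, case), b = 1514 (Vaccinated, non-case), c = 1778 (Unvaccinated, case), d = 1733.
OR = (a·d)/(b·c) = (932 × 1733) / (1514 × 1778) = 1615156 / 2691892 = 0.60001
Exposure is associated with lower odds of cervical dysplasia (OR = 0.60 < 1).

0.600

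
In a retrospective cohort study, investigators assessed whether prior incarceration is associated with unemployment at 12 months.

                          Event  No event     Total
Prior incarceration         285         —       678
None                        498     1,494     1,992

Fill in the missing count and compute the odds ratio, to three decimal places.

The missing cell is in the exposed row: 678 − 285 = 393.
So a = 285, b = 393, c = 498, d = 1494.
OR = (a·d)/(b·c) = (285 × 1494) / (393 × 498) = 425790 / 195714 = 2.17557

2.176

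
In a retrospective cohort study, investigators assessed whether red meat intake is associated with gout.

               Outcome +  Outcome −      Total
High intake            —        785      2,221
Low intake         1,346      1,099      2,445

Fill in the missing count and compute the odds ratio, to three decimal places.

The missing cell is in the exposed row: 2221 − 785 = 1436.
So a = 1436, b = 785, c = 1346, d = 1099.
OR = (a·d)/(b·c) = (1436 × 1099) / (785 × 1346) = 1578164 / 1056610 = 1.49361

1.494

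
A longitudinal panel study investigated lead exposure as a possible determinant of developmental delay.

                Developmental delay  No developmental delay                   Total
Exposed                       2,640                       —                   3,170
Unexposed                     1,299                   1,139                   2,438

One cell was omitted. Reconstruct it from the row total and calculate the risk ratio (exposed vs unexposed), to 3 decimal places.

The missing cell is in the exposed row: 3170 − 2640 = 530.
So a = 2640, b = 530, c = 1299, d = 1139.
RR = [a/(a+b)] / [c/(c+d)] = (2640/3170) / (1299/2438) = 0.83281/0.53281 = 1.56304

1.563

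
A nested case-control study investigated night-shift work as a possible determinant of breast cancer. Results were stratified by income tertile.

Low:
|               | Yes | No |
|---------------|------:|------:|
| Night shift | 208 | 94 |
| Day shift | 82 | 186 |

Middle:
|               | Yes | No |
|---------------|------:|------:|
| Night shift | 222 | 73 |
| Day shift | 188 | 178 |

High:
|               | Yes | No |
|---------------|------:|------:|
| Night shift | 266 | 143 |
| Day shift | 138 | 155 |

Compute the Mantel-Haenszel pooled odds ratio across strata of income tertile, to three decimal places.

OR_MH = Σ(aᵢdᵢ/nᵢ) / Σ(bᵢcᵢ/nᵢ), where nᵢ is the stratum total.
Stratum 1 (Low): n = 570; a·d/n = 208·186/570 = 67.8737; b·c/n = 94·82/570 = 13.5228
Stratum 2 (Middle): n = 661; a·d/n = 222·178/661 = 59.7821; b·c/n = 73·188/661 = 20.7625
Stratum 3 (High): n = 702; a·d/n = 266·155/702 = 58.7322; b·c/n = 143·138/702 = 28.1111
OR_MH = (67.8737 + 59.7821 + 58.7322) / (13.5228 + 20.7625 + 28.1111) = 186.3880 / 62.3964 = 2.98716

2.987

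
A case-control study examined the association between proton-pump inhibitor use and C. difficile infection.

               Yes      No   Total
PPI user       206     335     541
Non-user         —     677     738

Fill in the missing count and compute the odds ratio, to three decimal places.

The missing cell is in the unexposed row: 738 − 677 = 61.
So a = 206, b = 335, c = 61, d = 677.
OR = (a·d)/(b·c) = (206 × 677) / (335 × 61) = 139462 / 20435 = 6.82466

6.825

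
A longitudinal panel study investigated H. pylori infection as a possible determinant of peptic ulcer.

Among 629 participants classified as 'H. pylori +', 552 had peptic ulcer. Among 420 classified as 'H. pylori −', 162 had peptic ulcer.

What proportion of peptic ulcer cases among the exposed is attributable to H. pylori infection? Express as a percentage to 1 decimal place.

From the description: a = 552, b = 77, c = 162, d = 258.
Risk in exposed = 552/629 = 0.87758; risk in unexposed = 162/420 = 0.38571.
RR = 0.87758/0.38571 = 2.27522
AR% = (RR − 1)/RR × 100 = (2.27522 − 1)/2.27522 × 100 = 56.0481%

56.0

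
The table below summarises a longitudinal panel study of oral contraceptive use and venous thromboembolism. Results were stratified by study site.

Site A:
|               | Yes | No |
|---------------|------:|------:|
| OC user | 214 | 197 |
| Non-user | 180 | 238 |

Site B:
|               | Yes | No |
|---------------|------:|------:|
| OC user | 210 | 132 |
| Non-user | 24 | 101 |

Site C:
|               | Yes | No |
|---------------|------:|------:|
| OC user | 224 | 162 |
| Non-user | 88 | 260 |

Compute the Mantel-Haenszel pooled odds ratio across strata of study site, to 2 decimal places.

OR_MH = Σ(aᵢdᵢ/nᵢ) / Σ(bᵢcᵢ/nᵢ), where nᵢ is the stratum total.
Stratum 1 (Site A): n = 829; a·d/n = 214·238/829 = 61.4379; b·c/n = 197·180/829 = 42.7744
Stratum 2 (Site B): n = 467; a·d/n = 210·101/467 = 45.4176; b·c/n = 132·24/467 = 6.7837
Stratum 3 (Site C): n = 734; a·d/n = 224·260/734 = 79.3460; b·c/n = 162·88/734 = 19.4223
OR_MH = (61.4379 + 45.4176 + 79.3460) / (42.7744 + 6.7837 + 19.4223) = 186.2015 / 68.9805 = 2.69934

2.70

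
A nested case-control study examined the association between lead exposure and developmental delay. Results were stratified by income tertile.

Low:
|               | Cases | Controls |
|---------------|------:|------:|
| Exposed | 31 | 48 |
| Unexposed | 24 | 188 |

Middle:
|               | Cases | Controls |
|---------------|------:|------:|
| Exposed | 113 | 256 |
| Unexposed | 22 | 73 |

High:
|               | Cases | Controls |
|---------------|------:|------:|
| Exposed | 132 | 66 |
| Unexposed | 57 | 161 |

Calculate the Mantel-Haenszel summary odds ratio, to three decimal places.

3.536

OR_MH = Σ(aᵢdᵢ/nᵢ) / Σ(bᵢcᵢ/nᵢ), where nᵢ is the stratum total.
Stratum 1 (Low): n = 291; a·d/n = 31·188/291 = 20.0275; b·c/n = 48·24/291 = 3.9588
Stratum 2 (Middle): n = 464; a·d/n = 113·73/464 = 17.7780; b·c/n = 256·22/464 = 12.1379
Stratum 3 (High): n = 416; a·d/n = 132·161/416 = 51.0865; b·c/n = 66·57/416 = 9.0433
OR_MH = (20.0275 + 17.7780 + 51.0865) / (3.9588 + 12.1379 + 9.0433) = 88.8920 / 25.1400 = 3.53589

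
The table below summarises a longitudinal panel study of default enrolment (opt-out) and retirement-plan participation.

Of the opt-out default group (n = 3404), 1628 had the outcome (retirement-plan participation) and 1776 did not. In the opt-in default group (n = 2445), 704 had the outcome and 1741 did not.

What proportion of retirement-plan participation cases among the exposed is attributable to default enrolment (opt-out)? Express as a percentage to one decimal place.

From the description: a = 1628, b = 1776, c = 704, d = 1741.
Risk in exposed = 1628/3404 = 0.47826; risk in unexposed = 704/2445 = 0.28793.
RR = 0.47826/0.28793 = 1.66101
AR% = (RR − 1)/RR × 100 = (1.66101 − 1)/1.66101 × 100 = 39.7955%

39.8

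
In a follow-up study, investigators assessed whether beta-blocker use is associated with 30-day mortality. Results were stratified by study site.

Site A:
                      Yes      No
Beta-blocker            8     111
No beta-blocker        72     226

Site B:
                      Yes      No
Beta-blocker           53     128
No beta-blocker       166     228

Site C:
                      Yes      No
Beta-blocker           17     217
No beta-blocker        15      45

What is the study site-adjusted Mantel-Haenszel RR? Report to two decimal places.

0.54

RR_MH = Σ(aᵢ·n₀ᵢ/nᵢ) / Σ(cᵢ·n₁ᵢ/nᵢ), with n₁ᵢ = aᵢ+bᵢ (exposed), n₀ᵢ = cᵢ+dᵢ (unexposed), nᵢ = n₁ᵢ+n₀ᵢ.
Stratum 1 (Site A): n₁ = 119, n₀ = 298, n = 417; a·n₀/n = 8·298/417 = 5.7170; c·n₁/n = 72·119/417 = 20.5468
Stratum 2 (Site B): n₁ = 181, n₀ = 394, n = 575; a·n₀/n = 53·394/575 = 36.3165; c·n₁/n = 166·181/575 = 52.2539
Stratum 3 (Site C): n₁ = 234, n₀ = 60, n = 294; a·n₀/n = 17·60/294 = 3.4694; c·n₁/n = 15·234/294 = 11.9388
RR_MH = (5.7170 + 36.3165 + 3.4694) / (20.5468 + 52.2539 + 11.9388) = 45.5029 / 84.7395 = 0.53697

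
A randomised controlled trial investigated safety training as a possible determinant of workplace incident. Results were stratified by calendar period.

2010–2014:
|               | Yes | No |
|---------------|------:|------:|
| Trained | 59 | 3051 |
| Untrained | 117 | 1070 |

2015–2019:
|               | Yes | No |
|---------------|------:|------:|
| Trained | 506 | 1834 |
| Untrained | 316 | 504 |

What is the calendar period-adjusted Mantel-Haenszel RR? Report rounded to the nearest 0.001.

0.463

RR_MH = Σ(aᵢ·n₀ᵢ/nᵢ) / Σ(cᵢ·n₁ᵢ/nᵢ), with n₁ᵢ = aᵢ+bᵢ (exposed), n₀ᵢ = cᵢ+dᵢ (unexposed), nᵢ = n₁ᵢ+n₀ᵢ.
Stratum 1 (2010–2014): n₁ = 3110, n₀ = 1187, n = 4297; a·n₀/n = 59·1187/4297 = 16.2981; c·n₁/n = 117·3110/4297 = 84.6800
Stratum 2 (2015–2019): n₁ = 2340, n₀ = 820, n = 3160; a·n₀/n = 506·820/3160 = 131.3038; c·n₁/n = 316·2340/3160 = 234.0000
RR_MH = (16.2981 + 131.3038) / (84.6800 + 234.0000) = 147.6019 / 318.6800 = 0.46317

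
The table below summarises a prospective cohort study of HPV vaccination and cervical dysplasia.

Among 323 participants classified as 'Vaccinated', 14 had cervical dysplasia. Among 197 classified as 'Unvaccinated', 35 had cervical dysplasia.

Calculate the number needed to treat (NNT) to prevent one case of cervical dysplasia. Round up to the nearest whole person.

8

Risk in treated group = 14/323 = 0.04334; risk in control = 35/197 = 0.17766.
Absolute risk reduction = 0.17766 − 0.04334 = 0.13432
NNT = 1 / ARR = 1 / 0.13432 = 7.445 → round up → 8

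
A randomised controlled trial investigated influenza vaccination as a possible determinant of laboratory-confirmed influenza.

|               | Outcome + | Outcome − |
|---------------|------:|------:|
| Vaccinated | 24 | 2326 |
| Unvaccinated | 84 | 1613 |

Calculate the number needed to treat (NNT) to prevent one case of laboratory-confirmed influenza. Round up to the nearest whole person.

26

Risk in treated group = 24/2350 = 0.01021; risk in control = 84/1697 = 0.04950.
Absolute risk reduction = 0.04950 − 0.01021 = 0.03929
NNT = 1 / ARR = 1 / 0.03929 = 25.454 → round up → 26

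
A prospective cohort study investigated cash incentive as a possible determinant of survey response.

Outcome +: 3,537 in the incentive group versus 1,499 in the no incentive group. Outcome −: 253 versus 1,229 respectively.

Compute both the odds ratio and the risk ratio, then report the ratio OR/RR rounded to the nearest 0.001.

6.749

From the description: a = 3537, b = 253, c = 1499, d = 1229.
OR = (3537·1229)/(253·1499) = 4346973/379247 = 11.46212
Risk in exposed = 3537/3790 = 0.93325; risk in unexposed = 1499/2728 = 0.54949; RR = 1.69839
OR/RR = 11.46212 / 1.69839 = 6.74879
The outcome is not rare, so the OR lies further from 1 than the RR.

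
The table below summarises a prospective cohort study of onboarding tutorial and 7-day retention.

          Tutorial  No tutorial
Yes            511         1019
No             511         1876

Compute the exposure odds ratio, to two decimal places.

1.84

Reading the table with exposure as columns: a = 511 (Tutorial, case), b = 511 (Tutorial, non-case), c = 1019 (No tutorial, case), d = 1876.
OR = (a·d)/(b·c) = (511 × 1876) / (511 × 1019) = 958636 / 520709 = 1.84102
The odds of 7-day retention are about 1.84 times as high in the tutorial group.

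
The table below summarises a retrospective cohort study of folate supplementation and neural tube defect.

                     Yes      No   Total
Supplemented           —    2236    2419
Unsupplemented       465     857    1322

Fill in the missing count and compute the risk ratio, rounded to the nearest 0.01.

0.22

The missing cell is in the exposed row: 2419 − 2236 = 183.
So a = 183, b = 2236, c = 465, d = 857.
RR = [a/(a+b)] / [c/(c+d)] = (183/2419) / (465/1322) = 0.07565/0.35174 = 0.21508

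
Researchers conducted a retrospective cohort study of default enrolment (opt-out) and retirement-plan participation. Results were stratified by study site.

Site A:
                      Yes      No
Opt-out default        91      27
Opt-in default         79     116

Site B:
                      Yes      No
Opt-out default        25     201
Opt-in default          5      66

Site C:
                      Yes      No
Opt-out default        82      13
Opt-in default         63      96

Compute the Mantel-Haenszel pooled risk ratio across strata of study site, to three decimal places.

1.995

RR_MH = Σ(aᵢ·n₀ᵢ/nᵢ) / Σ(cᵢ·n₁ᵢ/nᵢ), with n₁ᵢ = aᵢ+bᵢ (exposed), n₀ᵢ = cᵢ+dᵢ (unexposed), nᵢ = n₁ᵢ+n₀ᵢ.
Stratum 1 (Site A): n₁ = 118, n₀ = 195, n = 313; a·n₀/n = 91·195/313 = 56.6933; c·n₁/n = 79·118/313 = 29.7827
Stratum 2 (Site B): n₁ = 226, n₀ = 71, n = 297; a·n₀/n = 25·71/297 = 5.9764; c·n₁/n = 5·226/297 = 3.8047
Stratum 3 (Site C): n₁ = 95, n₀ = 159, n = 254; a·n₀/n = 82·159/254 = 51.3307; c·n₁/n = 63·95/254 = 23.5630
RR_MH = (56.6933 + 5.9764 + 51.3307) / (29.7827 + 3.8047 + 23.5630) = 114.0004 / 57.1505 = 1.99474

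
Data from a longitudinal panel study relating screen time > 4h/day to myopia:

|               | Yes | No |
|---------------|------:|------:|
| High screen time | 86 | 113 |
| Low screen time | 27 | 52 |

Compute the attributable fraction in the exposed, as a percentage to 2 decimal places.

20.92

Cells: a = 86, b = 113, c = 27, d = 52.
Risk in exposed = 86/199 = 0.43216; risk in unexposed = 27/79 = 0.34177.
RR = 0.43216/0.34177 = 1.26447
AR% = (RR − 1)/RR × 100 = (1.26447 − 1)/1.26447 × 100 = 20.9155%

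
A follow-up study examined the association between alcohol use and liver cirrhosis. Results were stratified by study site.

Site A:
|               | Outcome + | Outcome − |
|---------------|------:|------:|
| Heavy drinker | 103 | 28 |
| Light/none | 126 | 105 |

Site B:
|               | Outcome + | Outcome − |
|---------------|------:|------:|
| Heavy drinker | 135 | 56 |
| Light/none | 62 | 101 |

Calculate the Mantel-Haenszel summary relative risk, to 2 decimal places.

1.62

RR_MH = Σ(aᵢ·n₀ᵢ/nᵢ) / Σ(cᵢ·n₁ᵢ/nᵢ), with n₁ᵢ = aᵢ+bᵢ (exposed), n₀ᵢ = cᵢ+dᵢ (unexposed), nᵢ = n₁ᵢ+n₀ᵢ.
Stratum 1 (Site A): n₁ = 131, n₀ = 231, n = 362; a·n₀/n = 103·231/362 = 65.7265; c·n₁/n = 126·131/362 = 45.5967
Stratum 2 (Site B): n₁ = 191, n₀ = 163, n = 354; a·n₀/n = 135·163/354 = 62.1610; c·n₁/n = 62·191/354 = 33.4520
RR_MH = (65.7265 + 62.1610) / (45.5967 + 33.4520) = 127.8875 / 79.0487 = 1.61783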